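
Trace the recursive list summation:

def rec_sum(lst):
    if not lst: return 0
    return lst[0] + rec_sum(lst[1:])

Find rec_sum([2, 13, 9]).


rec_sum([2, 13, 9]) = 2 + rec_sum([13, 9])
rec_sum([13, 9]) = 13 + rec_sum([9])
rec_sum([9]) = 9 + rec_sum([])
rec_sum([]) = 0  (base case)
Total: 2 + 13 + 9 + 0 = 24

24


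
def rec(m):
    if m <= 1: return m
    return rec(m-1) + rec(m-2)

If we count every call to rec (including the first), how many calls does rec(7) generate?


Let C(n) = total calls for rec(n)
C(0) = 1, C(1) = 1
C(2) = 1 + C(1) + C(0) = 1 + 1 + 1 = 3
C(3) = 1 + C(2) + C(1) = 1 + 3 + 1 = 5
C(4) = 1 + C(3) + C(2) = 1 + 5 + 3 = 9
C(5) = 1 + C(4) + C(3) = 1 + 9 + 5 = 15
C(6) = 1 + C(5) + C(4) = 1 + 15 + 9 = 25
C(7) = 1 + C(6) + C(5) = 1 + 25 + 15 = 41

41


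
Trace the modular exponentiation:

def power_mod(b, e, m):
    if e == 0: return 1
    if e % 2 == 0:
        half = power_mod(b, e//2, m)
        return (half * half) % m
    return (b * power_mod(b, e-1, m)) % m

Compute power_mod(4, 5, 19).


power_mod(4, 5, 19): e is odd, compute power_mod(4, 4, 19)
  power_mod(4, 4, 19): e is even, compute power_mod(4, 2, 19)
    power_mod(4, 2, 19): e is even, compute power_mod(4, 1, 19)
      power_mod(4, 1, 19): e is odd, compute power_mod(4, 0, 19)
        power_mod(4, 0, 19) = 1
      (4 * 1) % 19 = 4
    half=4, (4*4) % 19 = 16
  half=16, (16*16) % 19 = 9
(4 * 9) % 19 = 17

17


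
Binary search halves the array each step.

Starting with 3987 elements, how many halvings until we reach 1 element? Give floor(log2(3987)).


3987 / 2 = 1993
1993 / 2 = 996
996 / 2 = 498
498 / 2 = 249
249 / 2 = 124
124 / 2 = 62
62 / 2 = 31
31 / 2 = 15
15 / 2 = 7
7 / 2 = 3
3 / 2 = 1
Reached 1 after 11 halvings

11


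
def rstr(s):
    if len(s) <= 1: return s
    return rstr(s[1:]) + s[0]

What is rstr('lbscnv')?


rstr('lbscnv') = rstr('bscnv') + 'l'
rstr('bscnv') = rstr('scnv') + 'b'
rstr('scnv') = rstr('cnv') + 's'
rstr('cnv') = rstr('nv') + 'c'
rstr('nv') = rstr('v') + 'n'
rstr('v') = 'v'  (base case)
Concatenating: 'v' + 'n' + 'c' + 's' + 'b' + 'l' = 'vncsbl'

vncsbl


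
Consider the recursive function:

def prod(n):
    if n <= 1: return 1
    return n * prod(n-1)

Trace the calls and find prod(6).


prod(6)
= 6 * prod(5)
= 6 * 5 * prod(4)
= 6 * 5 * 4 * prod(3)
= 6 * 5 * 4 * 3 * prod(2)
= 6 * 5 * 4 * 3 * 2 * prod(1)
= 6 * 5 * 4 * 3 * 2 * 1
= 720

720


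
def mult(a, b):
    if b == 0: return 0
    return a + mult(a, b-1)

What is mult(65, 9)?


mult(65, 9) = 65 + mult(65, 8)
mult(65, 8) = 65 + mult(65, 7)
mult(65, 7) = 65 + mult(65, 6)
mult(65, 6) = 65 + mult(65, 5)
mult(65, 5) = 65 + mult(65, 4)
mult(65, 4) = 65 + mult(65, 3)
mult(65, 3) = 65 + mult(65, 2)
mult(65, 2) = 65 + mult(65, 1)
mult(65, 1) = 65 + mult(65, 0)
mult(65, 0) = 0  (base case)
Total: 65 + 65 + 65 + 65 + 65 + 65 + 65 + 65 + 65 + 0 = 585

585


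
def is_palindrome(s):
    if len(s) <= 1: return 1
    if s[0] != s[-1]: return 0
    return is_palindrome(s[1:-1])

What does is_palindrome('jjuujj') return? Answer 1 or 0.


is_palindrome('jjuujj'): s[0]='j' == s[-1]='j' -> check is_palindrome('juuj')
is_palindrome('juuj'): s[0]='j' == s[-1]='j' -> check is_palindrome('uu')
is_palindrome('uu'): s[0]='u' == s[-1]='u' -> check is_palindrome('')
is_palindrome(''): len <= 1 -> return 1  (base case)
Result: 1 (palindrome)

1


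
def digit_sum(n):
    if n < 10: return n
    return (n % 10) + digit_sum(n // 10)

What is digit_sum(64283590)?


digit_sum(64283590) = 0 + digit_sum(6428359)
digit_sum(6428359) = 9 + digit_sum(642835)
digit_sum(642835) = 5 + digit_sum(64283)
digit_sum(64283) = 3 + digit_sum(6428)
digit_sum(6428) = 8 + digit_sum(642)
digit_sum(642) = 2 + digit_sum(64)
digit_sum(64) = 4 + digit_sum(6)
digit_sum(6) = 6  (base case)
Total: 0 + 9 + 5 + 3 + 8 + 2 + 4 + 6 = 37

37


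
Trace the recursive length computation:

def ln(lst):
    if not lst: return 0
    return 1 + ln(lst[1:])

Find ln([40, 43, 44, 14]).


ln([40, 43, 44, 14]) = 1 + ln([43, 44, 14])
ln([43, 44, 14]) = 1 + ln([44, 14])
ln([44, 14]) = 1 + ln([14])
ln([14]) = 1 + ln([])
ln([]) = 0  (base case)
Unwinding: 1 + 1 + 1 + 1 + 0 = 4

4


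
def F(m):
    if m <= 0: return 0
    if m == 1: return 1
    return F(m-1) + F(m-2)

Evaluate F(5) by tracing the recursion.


Computing F(5) bottom-up:
F(0) = 0
F(1) = 1
F(2) = F(1) + F(0) = 1 + 0 = 1
F(3) = F(2) + F(1) = 1 + 1 = 2
F(4) = F(3) + F(2) = 2 + 1 = 3
F(5) = F(4) + F(3) = 3 + 2 = 5

5


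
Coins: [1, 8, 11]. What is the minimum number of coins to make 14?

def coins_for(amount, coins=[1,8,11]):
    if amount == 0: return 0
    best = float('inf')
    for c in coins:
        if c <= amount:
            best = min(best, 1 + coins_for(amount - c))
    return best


Building up with DP:
coins_for(0) = 0
coins_for(1) = min(1+coins_for(0)=1+0=1) = 1
coins_for(2) = min(1+coins_for(1)=1+1=2) = 2
coins_for(3) = min(1+coins_for(2)=1+2=3) = 3
coins_for(4) = min(1+coins_for(3)=1+3=4) = 4
coins_for(5) = min(1+coins_for(4)=1+4=5) = 5
coins_for(6) = min(1+coins_for(5)=1+5=6) = 6
coins_for(7) = min(1+coins_for(6)=1+6=7) = 7
coins_for(8) = min(1+coins_for(7)=1+7=8, 1+coins_for(0)=1+0=1) = 1
coins_for(9) = min(1+coins_for(8)=1+1=2, 1+coins_for(1)=1+1=2) = 2
coins_for(10) = min(1+coins_for(9)=1+2=3, 1+coins_for(2)=1+2=3) = 3
coins_for(11) = min(1+coins_for(10)=1+3=4, 1+coins_for(3)=1+3=4, 1+coins_for(0)=1+0=1) = 1
coins_for(12) = min(1+coins_for(11)=1+1=2, 1+coins_for(4)=1+4=5, 1+coins_for(1)=1+1=2) = 2
coins_for(13) = min(1+coins_for(12)=1+2=3, 1+coins_for(5)=1+5=6, 1+coins_for(2)=1+2=3) = 3
coins_for(14) = min(1+coins_for(13)=1+3=4, 1+coins_for(6)=1+6=7, 1+coins_for(3)=1+3=4) = 4

4


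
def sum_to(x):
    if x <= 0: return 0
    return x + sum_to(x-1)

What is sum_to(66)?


sum_to(66)
= 66 + 65 + 64 + 63 + 62 + 61 + 60 + 59 + 58 + 57 + 56 + 55 + 54 + 53 + 52 + 51 + 50 + 49 + 48 + 47 + 46 + 45 + 44 + 43 + 42 + 41 + 40 + 39 + 38 + 37 + 36 + 35 + 34 + 33 + 32 + 31 + 30 + 29 + 28 + 27 + 26 + 25 + 24 + 23 + 22 + 21 + 20 + 19 + 18 + 17 + 16 + 15 + 14 + 13 + 12 + 11 + 10 + 9 + 8 + 7 + 6 + 5 + 4 + 3 + 2 + 1 + sum_to(0)
= 66 + 65 + 64 + 63 + 62 + 61 + 60 + 59 + 58 + 57 + 56 + 55 + 54 + 53 + 52 + 51 + 50 + 49 + 48 + 47 + 46 + 45 + 44 + 43 + 42 + 41 + 40 + 39 + 38 + 37 + 36 + 35 + 34 + 33 + 32 + 31 + 30 + 29 + 28 + 27 + 26 + 25 + 24 + 23 + 22 + 21 + 20 + 19 + 18 + 17 + 16 + 15 + 14 + 13 + 12 + 11 + 10 + 9 + 8 + 7 + 6 + 5 + 4 + 3 + 2 + 1 + 0
= 2211

2211


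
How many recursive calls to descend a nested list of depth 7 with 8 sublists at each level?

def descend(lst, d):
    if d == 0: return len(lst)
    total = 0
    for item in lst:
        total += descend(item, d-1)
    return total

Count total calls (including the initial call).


At depth 0 (root): 1 call
At depth 1: each of 1 parents calls descend on 8 children = 8 calls
At depth 2: each of 8 parents calls descend on 8 children = 64 calls
At depth 3: each of 64 parents calls descend on 8 children = 512 calls
At depth 4: each of 512 parents calls descend on 8 children = 4096 calls
At depth 5: each of 4096 parents calls descend on 8 children = 32768 calls
At depth 6: each of 32768 parents calls descend on 8 children = 262144 calls
At depth 7: each of 262144 parents calls descend on 8 children = 2097152 calls
Total: 1 + 8 + 64 + 512 + 4096 + 32768 + 262144 + 2097152 = 2396745

2396745


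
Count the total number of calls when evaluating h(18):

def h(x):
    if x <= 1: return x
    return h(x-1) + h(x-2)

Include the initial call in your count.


Let C(n) = total calls for h(n)
C(0) = 1, C(1) = 1
C(2) = 1 + C(1) + C(0) = 1 + 1 + 1 = 3
C(3) = 1 + C(2) + C(1) = 1 + 3 + 1 = 5
C(4) = 1 + C(3) + C(2) = 1 + 5 + 3 = 9
C(5) = 1 + C(4) + C(3) = 1 + 9 + 5 = 15
C(6) = 1 + C(5) + C(4) = 1 + 15 + 9 = 25
C(7) = 1 + C(6) + C(5) = 1 + 25 + 15 = 41
C(8) = 1 + C(7) + C(6) = 1 + 41 + 25 = 67
C(9) = 1 + C(8) + C(7) = 1 + 67 + 41 = 109
C(10) = 1 + C(9) + C(8) = 1 + 109 + 67 = 177
C(11) = 1 + C(10) + C(9) = 1 + 177 + 109 = 287
C(12) = 1 + C(11) + C(10) = 1 + 287 + 177 = 465
C(13) = 1 + C(12) + C(11) = 1 + 465 + 287 = 753
C(14) = 1 + C(13) + C(12) = 1 + 753 + 465 = 1219
C(15) = 1 + C(14) + C(13) = 1 + 1219 + 753 = 1973
C(16) = 1 + C(15) + C(14) = 1 + 1973 + 1219 = 3193
C(17) = 1 + C(16) + C(15) = 1 + 3193 + 1973 = 5167
C(18) = 1 + C(17) + C(16) = 1 + 5167 + 3193 = 8361

8361


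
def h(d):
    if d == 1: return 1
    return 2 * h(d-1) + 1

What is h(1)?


h(1) = 1  (base case)

1


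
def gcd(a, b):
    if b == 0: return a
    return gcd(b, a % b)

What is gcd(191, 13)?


gcd(191, 13) = gcd(13, 9)
gcd(13, 9) = gcd(9, 4)
gcd(9, 4) = gcd(4, 1)
gcd(4, 1) = gcd(1, 0)
gcd(1, 0) = 1  (base case)

1


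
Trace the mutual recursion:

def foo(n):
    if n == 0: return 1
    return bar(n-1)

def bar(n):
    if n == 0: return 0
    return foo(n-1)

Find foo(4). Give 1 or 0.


foo(4) = bar(3)
bar(3) = foo(2)
foo(2) = bar(1)
bar(1) = foo(0)
foo(0) = 1  (base case)
Result: 1

1


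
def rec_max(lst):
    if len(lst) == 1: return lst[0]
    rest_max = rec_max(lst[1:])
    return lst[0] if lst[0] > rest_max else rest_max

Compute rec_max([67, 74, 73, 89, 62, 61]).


rec_max([67, 74, 73, 89, 62, 61]): compare 67 with rec_max([74, 73, 89, 62, 61])
rec_max([74, 73, 89, 62, 61]): compare 74 with rec_max([73, 89, 62, 61])
rec_max([73, 89, 62, 61]): compare 73 with rec_max([89, 62, 61])
rec_max([89, 62, 61]): compare 89 with rec_max([62, 61])
rec_max([62, 61]): compare 62 with rec_max([61])
rec_max([61]) = 61  (base case)
Compare 62 with 61 -> 62
Compare 89 with 62 -> 89
Compare 73 with 89 -> 89
Compare 74 with 89 -> 89
Compare 67 with 89 -> 89

89


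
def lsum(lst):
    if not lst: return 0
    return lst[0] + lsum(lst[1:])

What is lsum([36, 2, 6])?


lsum([36, 2, 6]) = 36 + lsum([2, 6])
lsum([2, 6]) = 2 + lsum([6])
lsum([6]) = 6 + lsum([])
lsum([]) = 0  (base case)
Total: 36 + 2 + 6 + 0 = 44

44


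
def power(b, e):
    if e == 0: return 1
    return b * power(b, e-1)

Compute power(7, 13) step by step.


power(7, 13)
= 7 * power(7, 12)
= 7 * 7 * power(7, 11)
= 7 * 7 * 7 * power(7, 10)
= 7 * 7 * 7 * 7 * power(7, 9)
= 7 * 7 * 7 * 7 * 7 * power(7, 8)
= 7 * 7 * 7 * 7 * 7 * 7 * power(7, 7)
= 7 * 7 * 7 * 7 * 7 * 7 * 7 * power(7, 6)
= 7 * 7 * 7 * 7 * 7 * 7 * 7 * 7 * power(7, 5)
= 7 * 7 * 7 * 7 * 7 * 7 * 7 * 7 * 7 * power(7, 4)
= 7 * 7 * 7 * 7 * 7 * 7 * 7 * 7 * 7 * 7 * power(7, 3)
= 7 * 7 * 7 * 7 * 7 * 7 * 7 * 7 * 7 * 7 * 7 * power(7, 2)
= 7 * 7 * 7 * 7 * 7 * 7 * 7 * 7 * 7 * 7 * 7 * 7 * power(7, 1)
= 7 * 7 * 7 * 7 * 7 * 7 * 7 * 7 * 7 * 7 * 7 * 7 * 7 * power(7, 0)
= 7 * 7 * 7 * 7 * 7 * 7 * 7 * 7 * 7 * 7 * 7 * 7 * 7 * 1
= 96889010407

96889010407


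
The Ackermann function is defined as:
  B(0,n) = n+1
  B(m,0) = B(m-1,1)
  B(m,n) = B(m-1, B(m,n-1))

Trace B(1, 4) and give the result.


B(1, 4) = B(0, B(1, 3))
  B(1, 3) = B(0, B(1, 2))
    B(1, 2) = B(0, B(1, 1))
      B(1, 1) = B(0, B(1, 0))
        B(1, 0) = B(0, 1)
          B(0, 1) = 2
        = B(0, 2)
        B(0, 2) = 3
      = B(0, 3)
      B(0, 3) = 4
    = B(0, 4)
    B(0, 4) = 5
  = B(0, 5)
  B(0, 5) = 6
Result: B(1, 4) = 6

6


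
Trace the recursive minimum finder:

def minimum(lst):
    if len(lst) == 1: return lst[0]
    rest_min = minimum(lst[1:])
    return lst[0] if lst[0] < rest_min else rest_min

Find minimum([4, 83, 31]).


minimum([4, 83, 31]): compare 4 with minimum([83, 31])
minimum([83, 31]): compare 83 with minimum([31])
minimum([31]) = 31  (base case)
Compare 83 with 31 -> 31
Compare 4 with 31 -> 4

4


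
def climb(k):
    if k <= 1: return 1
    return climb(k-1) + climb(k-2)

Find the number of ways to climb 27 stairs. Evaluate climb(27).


Building up from base cases:
climb(0) = 1
climb(1) = 1
climb(2) = climb(1) + climb(0) = 1 + 1 = 2
climb(3) = climb(2) + climb(1) = 2 + 1 = 3
climb(4) = climb(3) + climb(2) = 3 + 2 = 5
climb(5) = climb(4) + climb(3) = 5 + 3 = 8
climb(6) = climb(5) + climb(4) = 8 + 5 = 13
climb(7) = climb(6) + climb(5) = 13 + 8 = 21
climb(8) = climb(7) + climb(6) = 21 + 13 = 34
climb(9) = climb(8) + climb(7) = 34 + 21 = 55
climb(10) = climb(9) + climb(8) = 55 + 34 = 89
climb(11) = climb(10) + climb(9) = 89 + 55 = 144
climb(12) = climb(11) + climb(10) = 144 + 89 = 233
climb(13) = climb(12) + climb(11) = 233 + 144 = 377
climb(14) = climb(13) + climb(12) = 377 + 233 = 610
climb(15) = climb(14) + climb(13) = 610 + 377 = 987
climb(16) = climb(15) + climb(14) = 987 + 610 = 1597
climb(17) = climb(16) + climb(15) = 1597 + 987 = 2584
climb(18) = climb(17) + climb(16) = 2584 + 1597 = 4181
climb(19) = climb(18) + climb(17) = 4181 + 2584 = 6765
climb(20) = climb(19) + climb(18) = 6765 + 4181 = 10946
climb(21) = climb(20) + climb(19) = 10946 + 6765 = 17711
climb(22) = climb(21) + climb(20) = 17711 + 10946 = 28657
climb(23) = climb(22) + climb(21) = 28657 + 17711 = 46368
climb(24) = climb(23) + climb(22) = 46368 + 28657 = 75025
climb(25) = climb(24) + climb(23) = 75025 + 46368 = 121393
climb(26) = climb(25) + climb(24) = 121393 + 75025 = 196418
climb(27) = climb(26) + climb(25) = 196418 + 121393 = 317811

317811


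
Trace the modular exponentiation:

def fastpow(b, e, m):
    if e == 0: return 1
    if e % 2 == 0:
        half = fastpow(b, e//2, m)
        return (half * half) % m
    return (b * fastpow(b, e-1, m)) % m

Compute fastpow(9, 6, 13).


fastpow(9, 6, 13): e is even, compute fastpow(9, 3, 13)
  fastpow(9, 3, 13): e is odd, compute fastpow(9, 2, 13)
    fastpow(9, 2, 13): e is even, compute fastpow(9, 1, 13)
      fastpow(9, 1, 13): e is odd, compute fastpow(9, 0, 13)
        fastpow(9, 0, 13) = 1
      (9 * 1) % 13 = 9
    half=9, (9*9) % 13 = 3
  (9 * 3) % 13 = 1
half=1, (1*1) % 13 = 1

1


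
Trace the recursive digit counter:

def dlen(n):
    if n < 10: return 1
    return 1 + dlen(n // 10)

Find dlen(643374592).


dlen(643374592) = 1 + dlen(64337459)
dlen(64337459) = 1 + dlen(6433745)
dlen(6433745) = 1 + dlen(643374)
dlen(643374) = 1 + dlen(64337)
dlen(64337) = 1 + dlen(6433)
dlen(6433) = 1 + dlen(643)
dlen(643) = 1 + dlen(64)
dlen(64) = 1 + dlen(6)
dlen(6) = 1  (base case: 6 < 10)
Unwinding: 1 + 1 + 1 + 1 + 1 + 1 + 1 + 1 + 1 = 9

9


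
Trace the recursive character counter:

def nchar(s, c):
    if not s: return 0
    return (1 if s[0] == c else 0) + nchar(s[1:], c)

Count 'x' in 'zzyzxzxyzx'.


s[0]='z' != 'x' -> 0
s[0]='z' != 'x' -> 0
s[0]='y' != 'x' -> 0
s[0]='z' != 'x' -> 0
s[0]='x' == 'x' -> 1
s[0]='z' != 'x' -> 0
s[0]='x' == 'x' -> 1
s[0]='y' != 'x' -> 0
s[0]='z' != 'x' -> 0
s[0]='x' == 'x' -> 1
Sum: 0 + 0 + 0 + 0 + 1 + 0 + 1 + 0 + 0 + 1 = 3

3


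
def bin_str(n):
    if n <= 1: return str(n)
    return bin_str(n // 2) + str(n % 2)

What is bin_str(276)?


bin_str(276) = bin_str(138) + '0'
bin_str(138) = bin_str(69) + '0'
bin_str(69) = bin_str(34) + '1'
bin_str(34) = bin_str(17) + '0'
bin_str(17) = bin_str(8) + '1'
bin_str(8) = bin_str(4) + '0'
bin_str(4) = bin_str(2) + '0'
bin_str(2) = bin_str(1) + '0'
bin_str(1) = '1'  (base case)
Concatenating: '1' + '0' + '0' + '0' + '1' + '0' + '1' + '0' + '0' = '100010100'

100010100


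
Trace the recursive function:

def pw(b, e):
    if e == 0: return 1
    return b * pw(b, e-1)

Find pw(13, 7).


pw(13, 7)
= 13 * pw(13, 6)
= 13 * 13 * pw(13, 5)
= 13 * 13 * 13 * pw(13, 4)
= 13 * 13 * 13 * 13 * pw(13, 3)
= 13 * 13 * 13 * 13 * 13 * pw(13, 2)
= 13 * 13 * 13 * 13 * 13 * 13 * pw(13, 1)
= 13 * 13 * 13 * 13 * 13 * 13 * 13 * pw(13, 0)
= 13 * 13 * 13 * 13 * 13 * 13 * 13 * 1
= 62748517

62748517


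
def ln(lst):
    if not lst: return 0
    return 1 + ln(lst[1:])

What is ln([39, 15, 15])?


ln([39, 15, 15]) = 1 + ln([15, 15])
ln([15, 15]) = 1 + ln([15])
ln([15]) = 1 + ln([])
ln([]) = 0  (base case)
Unwinding: 1 + 1 + 1 + 0 = 3

3


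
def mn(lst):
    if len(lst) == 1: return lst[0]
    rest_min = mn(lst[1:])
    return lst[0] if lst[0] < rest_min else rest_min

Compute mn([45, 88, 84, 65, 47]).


mn([45, 88, 84, 65, 47]): compare 45 with mn([88, 84, 65, 47])
mn([88, 84, 65, 47]): compare 88 with mn([84, 65, 47])
mn([84, 65, 47]): compare 84 with mn([65, 47])
mn([65, 47]): compare 65 with mn([47])
mn([47]) = 47  (base case)
Compare 65 with 47 -> 47
Compare 84 with 47 -> 47
Compare 88 with 47 -> 47
Compare 45 with 47 -> 45

45


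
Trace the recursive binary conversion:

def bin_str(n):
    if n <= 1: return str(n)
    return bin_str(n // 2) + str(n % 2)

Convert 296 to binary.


bin_str(296) = bin_str(148) + '0'
bin_str(148) = bin_str(74) + '0'
bin_str(74) = bin_str(37) + '0'
bin_str(37) = bin_str(18) + '1'
bin_str(18) = bin_str(9) + '0'
bin_str(9) = bin_str(4) + '1'
bin_str(4) = bin_str(2) + '0'
bin_str(2) = bin_str(1) + '0'
bin_str(1) = '1'  (base case)
Concatenating: '1' + '0' + '0' + '1' + '0' + '1' + '0' + '0' + '0' = '100101000'

100101000


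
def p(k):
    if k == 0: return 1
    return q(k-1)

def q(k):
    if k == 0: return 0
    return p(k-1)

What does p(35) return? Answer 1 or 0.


p(35) = q(34)
q(34) = p(33)
p(33) = q(32)
q(32) = p(31)
p(31) = q(30)
q(30) = p(29)
p(29) = q(28)
q(28) = p(27)
p(27) = q(26)
q(26) = p(25)
p(25) = q(24)
q(24) = p(23)
p(23) = q(22)
q(22) = p(21)
p(21) = q(20)
q(20) = p(19)
p(19) = q(18)
q(18) = p(17)
p(17) = q(16)
q(16) = p(15)
p(15) = q(14)
q(14) = p(13)
p(13) = q(12)
q(12) = p(11)
p(11) = q(10)
q(10) = p(9)
p(9) = q(8)
q(8) = p(7)
p(7) = q(6)
q(6) = p(5)
p(5) = q(4)
q(4) = p(3)
p(3) = q(2)
q(2) = p(1)
p(1) = q(0)
q(0) = 0  (base case)
Result: 0

0


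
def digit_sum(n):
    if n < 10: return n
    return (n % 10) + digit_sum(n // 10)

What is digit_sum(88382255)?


digit_sum(88382255) = 5 + digit_sum(8838225)
digit_sum(8838225) = 5 + digit_sum(883822)
digit_sum(883822) = 2 + digit_sum(88382)
digit_sum(88382) = 2 + digit_sum(8838)
digit_sum(8838) = 8 + digit_sum(883)
digit_sum(883) = 3 + digit_sum(88)
digit_sum(88) = 8 + digit_sum(8)
digit_sum(8) = 8  (base case)
Total: 5 + 5 + 2 + 2 + 8 + 3 + 8 + 8 = 41

41


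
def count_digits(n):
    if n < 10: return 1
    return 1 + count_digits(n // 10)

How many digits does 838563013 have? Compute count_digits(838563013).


count_digits(838563013) = 1 + count_digits(83856301)
count_digits(83856301) = 1 + count_digits(8385630)
count_digits(8385630) = 1 + count_digits(838563)
count_digits(838563) = 1 + count_digits(83856)
count_digits(83856) = 1 + count_digits(8385)
count_digits(8385) = 1 + count_digits(838)
count_digits(838) = 1 + count_digits(83)
count_digits(83) = 1 + count_digits(8)
count_digits(8) = 1  (base case: 8 < 10)
Unwinding: 1 + 1 + 1 + 1 + 1 + 1 + 1 + 1 + 1 = 9

9


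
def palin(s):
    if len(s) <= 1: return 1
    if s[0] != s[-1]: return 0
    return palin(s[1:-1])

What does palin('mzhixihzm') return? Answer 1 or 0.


palin('mzhixihzm'): s[0]='m' == s[-1]='m' -> check palin('zhixihz')
palin('zhixihz'): s[0]='z' == s[-1]='z' -> check palin('hixih')
palin('hixih'): s[0]='h' == s[-1]='h' -> check palin('ixi')
palin('ixi'): s[0]='i' == s[-1]='i' -> check palin('x')
palin('x'): len <= 1 -> return 1  (base case)
Result: 1 (palindrome)

1


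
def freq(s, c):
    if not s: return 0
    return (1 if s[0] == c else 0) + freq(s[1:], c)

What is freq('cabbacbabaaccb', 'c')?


s[0]='c' == 'c' -> 1
s[0]='a' != 'c' -> 0
s[0]='b' != 'c' -> 0
s[0]='b' != 'c' -> 0
s[0]='a' != 'c' -> 0
s[0]='c' == 'c' -> 1
s[0]='b' != 'c' -> 0
s[0]='a' != 'c' -> 0
s[0]='b' != 'c' -> 0
s[0]='a' != 'c' -> 0
s[0]='a' != 'c' -> 0
s[0]='c' == 'c' -> 1
s[0]='c' == 'c' -> 1
s[0]='b' != 'c' -> 0
Sum: 1 + 0 + 0 + 0 + 0 + 1 + 0 + 0 + 0 + 0 + 0 + 1 + 1 + 0 = 4

4


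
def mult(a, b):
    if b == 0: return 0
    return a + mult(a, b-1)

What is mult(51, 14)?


mult(51, 14) = 51 + mult(51, 13)
mult(51, 13) = 51 + mult(51, 12)
mult(51, 12) = 51 + mult(51, 11)
mult(51, 11) = 51 + mult(51, 10)
mult(51, 10) = 51 + mult(51, 9)
mult(51, 9) = 51 + mult(51, 8)
mult(51, 8) = 51 + mult(51, 7)
mult(51, 7) = 51 + mult(51, 6)
mult(51, 6) = 51 + mult(51, 5)
mult(51, 5) = 51 + mult(51, 4)
mult(51, 4) = 51 + mult(51, 3)
mult(51, 3) = 51 + mult(51, 2)
mult(51, 2) = 51 + mult(51, 1)
mult(51, 1) = 51 + mult(51, 0)
mult(51, 0) = 0  (base case)
Total: 51 + 51 + 51 + 51 + 51 + 51 + 51 + 51 + 51 + 51 + 51 + 51 + 51 + 51 + 0 = 714

714


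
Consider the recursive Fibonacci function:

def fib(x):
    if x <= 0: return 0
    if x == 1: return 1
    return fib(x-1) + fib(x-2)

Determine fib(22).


Computing fib(22) bottom-up:
fib(0) = 0
fib(1) = 1
fib(2) = fib(1) + fib(0) = 1 + 0 = 1
fib(3) = fib(2) + fib(1) = 1 + 1 = 2
fib(4) = fib(3) + fib(2) = 2 + 1 = 3
fib(5) = fib(4) + fib(3) = 3 + 2 = 5
fib(6) = fib(5) + fib(4) = 5 + 3 = 8
fib(7) = fib(6) + fib(5) = 8 + 5 = 13
fib(8) = fib(7) + fib(6) = 13 + 8 = 21
fib(9) = fib(8) + fib(7) = 21 + 13 = 34
fib(10) = fib(9) + fib(8) = 34 + 21 = 55
fib(11) = fib(10) + fib(9) = 55 + 34 = 89
fib(12) = fib(11) + fib(10) = 89 + 55 = 144
fib(13) = fib(12) + fib(11) = 144 + 89 = 233
fib(14) = fib(13) + fib(12) = 233 + 144 = 377
fib(15) = fib(14) + fib(13) = 377 + 233 = 610
fib(16) = fib(15) + fib(14) = 610 + 377 = 987
fib(17) = fib(16) + fib(15) = 987 + 610 = 1597
fib(18) = fib(17) + fib(16) = 1597 + 987 = 2584
fib(19) = fib(18) + fib(17) = 2584 + 1597 = 4181
fib(20) = fib(19) + fib(18) = 4181 + 2584 = 6765
fib(21) = fib(20) + fib(19) = 6765 + 4181 = 10946
fib(22) = fib(21) + fib(20) = 10946 + 6765 = 17711

17711


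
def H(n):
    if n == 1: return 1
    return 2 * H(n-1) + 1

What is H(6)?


H(6) = 2 * H(5) + 1
H(5) = 2 * H(4) + 1
H(4) = 2 * H(3) + 1
H(3) = 2 * H(2) + 1
H(2) = 2 * H(1) + 1
H(1) = 1  (base case)
H(2) = 2 * 1 + 1 = 3
H(3) = 2 * 3 + 1 = 7
H(4) = 2 * 7 + 1 = 15
H(5) = 2 * 15 + 1 = 31
H(6) = 2 * 31 + 1 = 63

63


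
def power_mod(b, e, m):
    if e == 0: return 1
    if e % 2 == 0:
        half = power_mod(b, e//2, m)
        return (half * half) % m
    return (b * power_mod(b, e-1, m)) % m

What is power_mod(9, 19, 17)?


power_mod(9, 19, 17): e is odd, compute power_mod(9, 18, 17)
  power_mod(9, 18, 17): e is even, compute power_mod(9, 9, 17)
    power_mod(9, 9, 17): e is odd, compute power_mod(9, 8, 17)
      power_mod(9, 8, 17): e is even, compute power_mod(9, 4, 17)
        power_mod(9, 4, 17): e is even, compute power_mod(9, 2, 17)
          power_mod(9, 2, 17): e is even, compute power_mod(9, 1, 17)
          power_mod(9, 1, 17): e is odd, compute power_mod(9, 0, 17)
          power_mod(9, 0, 17) = 1
          (9 * 1) % 17 = 9
          half=9, (9*9) % 17 = 13
        half=13, (13*13) % 17 = 16
      half=16, (16*16) % 17 = 1
    (9 * 1) % 17 = 9
  half=9, (9*9) % 17 = 13
(9 * 13) % 17 = 15

15


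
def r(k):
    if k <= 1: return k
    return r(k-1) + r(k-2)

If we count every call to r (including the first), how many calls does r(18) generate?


Let C(n) = total calls for r(n)
C(0) = 1, C(1) = 1
C(2) = 1 + C(1) + C(0) = 1 + 1 + 1 = 3
C(3) = 1 + C(2) + C(1) = 1 + 3 + 1 = 5
C(4) = 1 + C(3) + C(2) = 1 + 5 + 3 = 9
C(5) = 1 + C(4) + C(3) = 1 + 9 + 5 = 15
C(6) = 1 + C(5) + C(4) = 1 + 15 + 9 = 25
C(7) = 1 + C(6) + C(5) = 1 + 25 + 15 = 41
C(8) = 1 + C(7) + C(6) = 1 + 41 + 25 = 67
C(9) = 1 + C(8) + C(7) = 1 + 67 + 41 = 109
C(10) = 1 + C(9) + C(8) = 1 + 109 + 67 = 177
C(11) = 1 + C(10) + C(9) = 1 + 177 + 109 = 287
C(12) = 1 + C(11) + C(10) = 1 + 287 + 177 = 465
C(13) = 1 + C(12) + C(11) = 1 + 465 + 287 = 753
C(14) = 1 + C(13) + C(12) = 1 + 753 + 465 = 1219
C(15) = 1 + C(14) + C(13) = 1 + 1219 + 753 = 1973
C(16) = 1 + C(15) + C(14) = 1 + 1973 + 1219 = 3193
C(17) = 1 + C(16) + C(15) = 1 + 3193 + 1973 = 5167
C(18) = 1 + C(17) + C(16) = 1 + 5167 + 3193 = 8361

8361


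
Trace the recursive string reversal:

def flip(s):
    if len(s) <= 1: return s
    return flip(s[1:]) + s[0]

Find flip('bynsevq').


flip('bynsevq') = flip('ynsevq') + 'b'
flip('ynsevq') = flip('nsevq') + 'y'
flip('nsevq') = flip('sevq') + 'n'
flip('sevq') = flip('evq') + 's'
flip('evq') = flip('vq') + 'e'
flip('vq') = flip('q') + 'v'
flip('q') = 'q'  (base case)
Concatenating: 'q' + 'v' + 'e' + 's' + 'n' + 'y' + 'b' = 'qvesnyb'

qvesnyb


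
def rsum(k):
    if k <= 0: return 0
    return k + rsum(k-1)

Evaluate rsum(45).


rsum(45)
= 45 + 44 + 43 + 42 + 41 + 40 + 39 + 38 + 37 + 36 + 35 + 34 + 33 + 32 + 31 + 30 + 29 + 28 + 27 + 26 + 25 + 24 + 23 + 22 + 21 + 20 + 19 + 18 + 17 + 16 + 15 + 14 + 13 + 12 + 11 + 10 + 9 + 8 + 7 + 6 + 5 + 4 + 3 + 2 + 1 + rsum(0)
= 45 + 44 + 43 + 42 + 41 + 40 + 39 + 38 + 37 + 36 + 35 + 34 + 33 + 32 + 31 + 30 + 29 + 28 + 27 + 26 + 25 + 24 + 23 + 22 + 21 + 20 + 19 + 18 + 17 + 16 + 15 + 14 + 13 + 12 + 11 + 10 + 9 + 8 + 7 + 6 + 5 + 4 + 3 + 2 + 1 + 0
= 1035

1035


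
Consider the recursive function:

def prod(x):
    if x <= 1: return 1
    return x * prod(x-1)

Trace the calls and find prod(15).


prod(15)
= 15 * prod(14)
= 15 * 14 * prod(13)
= 15 * 14 * 13 * prod(12)
= 15 * 14 * 13 * 12 * prod(11)
= 15 * 14 * 13 * 12 * 11 * prod(10)
= 15 * 14 * 13 * 12 * 11 * 10 * prod(9)
= 15 * 14 * 13 * 12 * 11 * 10 * 9 * prod(8)
= 15 * 14 * 13 * 12 * 11 * 10 * 9 * 8 * prod(7)
= 15 * 14 * 13 * 12 * 11 * 10 * 9 * 8 * 7 * prod(6)
= 15 * 14 * 13 * 12 * 11 * 10 * 9 * 8 * 7 * 6 * prod(5)
= 15 * 14 * 13 * 12 * 11 * 10 * 9 * 8 * 7 * 6 * 5 * prod(4)
= 15 * 14 * 13 * 12 * 11 * 10 * 9 * 8 * 7 * 6 * 5 * 4 * prod(3)
= 15 * 14 * 13 * 12 * 11 * 10 * 9 * 8 * 7 * 6 * 5 * 4 * 3 * prod(2)
= 15 * 14 * 13 * 12 * 11 * 10 * 9 * 8 * 7 * 6 * 5 * 4 * 3 * 2 * prod(1)
= 15 * 14 * 13 * 12 * 11 * 10 * 9 * 8 * 7 * 6 * 5 * 4 * 3 * 2 * 1
= 1307674368000

1307674368000


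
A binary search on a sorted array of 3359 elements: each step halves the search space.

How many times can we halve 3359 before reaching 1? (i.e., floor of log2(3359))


3359 / 2 = 1679
1679 / 2 = 839
839 / 2 = 419
419 / 2 = 209
209 / 2 = 104
104 / 2 = 52
52 / 2 = 26
26 / 2 = 13
13 / 2 = 6
6 / 2 = 3
3 / 2 = 1
Reached 1 after 11 halvings

11


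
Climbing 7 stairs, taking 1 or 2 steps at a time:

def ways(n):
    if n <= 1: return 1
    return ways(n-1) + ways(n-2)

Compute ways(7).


Building up from base cases:
ways(0) = 1
ways(1) = 1
ways(2) = ways(1) + ways(0) = 1 + 1 = 2
ways(3) = ways(2) + ways(1) = 2 + 1 = 3
ways(4) = ways(3) + ways(2) = 3 + 2 = 5
ways(5) = ways(4) + ways(3) = 5 + 3 = 8
ways(6) = ways(5) + ways(4) = 8 + 5 = 13
ways(7) = ways(6) + ways(5) = 13 + 8 = 21

21


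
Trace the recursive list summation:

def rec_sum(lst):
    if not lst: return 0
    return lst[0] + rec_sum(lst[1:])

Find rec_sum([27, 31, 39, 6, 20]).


rec_sum([27, 31, 39, 6, 20]) = 27 + rec_sum([31, 39, 6, 20])
rec_sum([31, 39, 6, 20]) = 31 + rec_sum([39, 6, 20])
rec_sum([39, 6, 20]) = 39 + rec_sum([6, 20])
rec_sum([6, 20]) = 6 + rec_sum([20])
rec_sum([20]) = 20 + rec_sum([])
rec_sum([]) = 0  (base case)
Total: 27 + 31 + 39 + 6 + 20 + 0 = 123

123


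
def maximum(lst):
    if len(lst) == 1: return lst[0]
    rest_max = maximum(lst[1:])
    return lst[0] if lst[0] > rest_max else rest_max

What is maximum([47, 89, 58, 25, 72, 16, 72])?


maximum([47, 89, 58, 25, 72, 16, 72]): compare 47 with maximum([89, 58, 25, 72, 16, 72])
maximum([89, 58, 25, 72, 16, 72]): compare 89 with maximum([58, 25, 72, 16, 72])
maximum([58, 25, 72, 16, 72]): compare 58 with maximum([25, 72, 16, 72])
maximum([25, 72, 16, 72]): compare 25 with maximum([72, 16, 72])
maximum([72, 16, 72]): compare 72 with maximum([16, 72])
maximum([16, 72]): compare 16 with maximum([72])
maximum([72]) = 72  (base case)
Compare 16 with 72 -> 72
Compare 72 with 72 -> 72
Compare 25 with 72 -> 72
Compare 58 with 72 -> 72
Compare 89 with 72 -> 89
Compare 47 with 89 -> 89

89


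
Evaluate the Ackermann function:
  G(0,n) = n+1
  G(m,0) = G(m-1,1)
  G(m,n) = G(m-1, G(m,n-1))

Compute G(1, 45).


G(1, 45) = G(0, G(1, 44))
  G(1, 44) = G(0, G(1, 43))
    G(1, 43) = G(0, G(1, 42))
      G(1, 42) = G(0, G(1, 41))
        G(1, 41) = G(0, G(1, 40))
          G(1, 40) = G(0, G(1, 39))
          G(1, 39) = G(0, G(1, 38))
          G(1, 38) = G(0, G(1, 37))
          G(1, 37) = G(0, G(1, 36))
          G(1, 36) = G(0, G(1, 35))
          G(1, 35) = G(0, G(1, 34))
          G(1, 34) = G(0, G(1, 33))
          G(1, 33) = G(0, G(1, 32))
          G(1, 32) = G(0, G(1, 31))
          G(1, 31) = G(0, G(1, 30))
          G(1, 30) = G(0, G(1, 29))
          G(1, 29) = G(0, G(1, 28))
          G(1, 28) = G(0, G(1, 27))
          G(1, 27) = G(0, G(1, 26))
          G(1, 26) = G(0, G(1, 25))
          G(1, 25) = G(0, G(1, 24))
          G(1, 24) = G(0, G(1, 23))
          G(1, 23) = G(0, G(1, 22))
          G(1, 22) = G(0, G(1, 21))
          G(1, 21) = G(0, G(1, 20))
... (trace truncated)
Result: G(1, 45) = 47

47


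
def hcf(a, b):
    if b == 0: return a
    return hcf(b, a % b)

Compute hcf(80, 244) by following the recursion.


hcf(80, 244) = hcf(244, 80)
hcf(244, 80) = hcf(80, 4)
hcf(80, 4) = hcf(4, 0)
hcf(4, 0) = 4  (base case)

4


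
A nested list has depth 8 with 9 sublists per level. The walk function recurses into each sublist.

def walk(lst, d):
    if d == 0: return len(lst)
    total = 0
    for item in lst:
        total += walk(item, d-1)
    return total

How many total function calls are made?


At depth 0 (root): 1 call
At depth 1: each of 1 parents calls walk on 9 children = 9 calls
At depth 2: each of 9 parents calls walk on 9 children = 81 calls
At depth 3: each of 81 parents calls walk on 9 children = 729 calls
At depth 4: each of 729 parents calls walk on 9 children = 6561 calls
At depth 5: each of 6561 parents calls walk on 9 children = 59049 calls
At depth 6: each of 59049 parents calls walk on 9 children = 531441 calls
At depth 7: each of 531441 parents calls walk on 9 children = 4782969 calls
At depth 8: each of 4782969 parents calls walk on 9 children = 43046721 calls
Total: 1 + 9 + 81 + 729 + 6561 + 59049 + 531441 + 4782969 + 43046721 = 48427561

48427561


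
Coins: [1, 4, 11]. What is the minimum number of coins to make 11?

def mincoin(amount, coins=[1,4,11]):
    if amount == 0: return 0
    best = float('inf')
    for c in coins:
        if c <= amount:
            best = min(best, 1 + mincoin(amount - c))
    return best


Building up with DP:
mincoin(0) = 0
mincoin(1) = min(1+mincoin(0)=1+0=1) = 1
mincoin(2) = min(1+mincoin(1)=1+1=2) = 2
mincoin(3) = min(1+mincoin(2)=1+2=3) = 3
mincoin(4) = min(1+mincoin(3)=1+3=4, 1+mincoin(0)=1+0=1) = 1
mincoin(5) = min(1+mincoin(4)=1+1=2, 1+mincoin(1)=1+1=2) = 2
mincoin(6) = min(1+mincoin(5)=1+2=3, 1+mincoin(2)=1+2=3) = 3
mincoin(7) = min(1+mincoin(6)=1+3=4, 1+mincoin(3)=1+3=4) = 4
mincoin(8) = min(1+mincoin(7)=1+4=5, 1+mincoin(4)=1+1=2) = 2
mincoin(9) = min(1+mincoin(8)=1+2=3, 1+mincoin(5)=1+2=3) = 3
mincoin(10) = min(1+mincoin(9)=1+3=4, 1+mincoin(6)=1+3=4) = 4
mincoin(11) = min(1+mincoin(10)=1+4=5, 1+mincoin(7)=1+4=5, 1+mincoin(0)=1+0=1) = 1

1


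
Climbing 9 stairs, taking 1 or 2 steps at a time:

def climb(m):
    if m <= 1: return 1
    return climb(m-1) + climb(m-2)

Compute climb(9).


Building up from base cases:
climb(0) = 1
climb(1) = 1
climb(2) = climb(1) + climb(0) = 1 + 1 = 2
climb(3) = climb(2) + climb(1) = 2 + 1 = 3
climb(4) = climb(3) + climb(2) = 3 + 2 = 5
climb(5) = climb(4) + climb(3) = 5 + 3 = 8
climb(6) = climb(5) + climb(4) = 8 + 5 = 13
climb(7) = climb(6) + climb(5) = 13 + 8 = 21
climb(8) = climb(7) + climb(6) = 21 + 13 = 34
climb(9) = climb(8) + climb(7) = 34 + 21 = 55

55


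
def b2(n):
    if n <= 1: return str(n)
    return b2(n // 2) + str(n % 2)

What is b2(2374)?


b2(2374) = b2(1187) + '0'
b2(1187) = b2(593) + '1'
b2(593) = b2(296) + '1'
b2(296) = b2(148) + '0'
b2(148) = b2(74) + '0'
b2(74) = b2(37) + '0'
b2(37) = b2(18) + '1'
b2(18) = b2(9) + '0'
b2(9) = b2(4) + '1'
b2(4) = b2(2) + '0'
b2(2) = b2(1) + '0'
b2(1) = '1'  (base case)
Concatenating: '1' + '0' + '0' + '1' + '0' + '1' + '0' + '0' + '0' + '1' + '1' + '0' = '100101000110'

100101000110


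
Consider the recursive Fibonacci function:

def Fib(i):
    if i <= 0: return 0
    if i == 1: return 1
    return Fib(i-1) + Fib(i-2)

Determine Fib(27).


Computing Fib(27) bottom-up:
Fib(0) = 0
Fib(1) = 1
Fib(2) = Fib(1) + Fib(0) = 1 + 0 = 1
Fib(3) = Fib(2) + Fib(1) = 1 + 1 = 2
Fib(4) = Fib(3) + Fib(2) = 2 + 1 = 3
Fib(5) = Fib(4) + Fib(3) = 3 + 2 = 5
Fib(6) = Fib(5) + Fib(4) = 5 + 3 = 8
Fib(7) = Fib(6) + Fib(5) = 8 + 5 = 13
Fib(8) = Fib(7) + Fib(6) = 13 + 8 = 21
Fib(9) = Fib(8) + Fib(7) = 21 + 13 = 34
Fib(10) = Fib(9) + Fib(8) = 34 + 21 = 55
Fib(11) = Fib(10) + Fib(9) = 55 + 34 = 89
Fib(12) = Fib(11) + Fib(10) = 89 + 55 = 144
Fib(13) = Fib(12) + Fib(11) = 144 + 89 = 233
Fib(14) = Fib(13) + Fib(12) = 233 + 144 = 377
Fib(15) = Fib(14) + Fib(13) = 377 + 233 = 610
Fib(16) = Fib(15) + Fib(14) = 610 + 377 = 987
Fib(17) = Fib(16) + Fib(15) = 987 + 610 = 1597
Fib(18) = Fib(17) + Fib(16) = 1597 + 987 = 2584
Fib(19) = Fib(18) + Fib(17) = 2584 + 1597 = 4181
Fib(20) = Fib(19) + Fib(18) = 4181 + 2584 = 6765
Fib(21) = Fib(20) + Fib(19) = 6765 + 4181 = 10946
Fib(22) = Fib(21) + Fib(20) = 10946 + 6765 = 17711
Fib(23) = Fib(22) + Fib(21) = 17711 + 10946 = 28657
Fib(24) = Fib(23) + Fib(22) = 28657 + 17711 = 46368
Fib(25) = Fib(24) + Fib(23) = 46368 + 28657 = 75025
Fib(26) = Fib(25) + Fib(24) = 75025 + 46368 = 121393
Fib(27) = Fib(26) + Fib(25) = 121393 + 75025 = 196418

196418


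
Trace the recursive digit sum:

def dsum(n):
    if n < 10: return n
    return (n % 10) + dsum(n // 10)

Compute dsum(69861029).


dsum(69861029) = 9 + dsum(6986102)
dsum(6986102) = 2 + dsum(698610)
dsum(698610) = 0 + dsum(69861)
dsum(69861) = 1 + dsum(6986)
dsum(6986) = 6 + dsum(698)
dsum(698) = 8 + dsum(69)
dsum(69) = 9 + dsum(6)
dsum(6) = 6  (base case)
Total: 9 + 2 + 0 + 1 + 6 + 8 + 9 + 6 = 41

41


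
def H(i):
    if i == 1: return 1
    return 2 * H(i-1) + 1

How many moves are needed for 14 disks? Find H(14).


H(14) = 2 * H(13) + 1
H(13) = 2 * H(12) + 1
H(12) = 2 * H(11) + 1
H(11) = 2 * H(10) + 1
H(10) = 2 * H(9) + 1
H(9) = 2 * H(8) + 1
H(8) = 2 * H(7) + 1
H(7) = 2 * H(6) + 1
H(6) = 2 * H(5) + 1
H(5) = 2 * H(4) + 1
H(4) = 2 * H(3) + 1
H(3) = 2 * H(2) + 1
H(2) = 2 * H(1) + 1
H(1) = 1  (base case)
H(2) = 2 * 1 + 1 = 3
H(3) = 2 * 3 + 1 = 7
H(4) = 2 * 7 + 1 = 15
H(5) = 2 * 15 + 1 = 31
H(6) = 2 * 31 + 1 = 63
H(7) = 2 * 63 + 1 = 127
H(8) = 2 * 127 + 1 = 255
H(9) = 2 * 255 + 1 = 511
H(10) = 2 * 511 + 1 = 1023
H(11) = 2 * 1023 + 1 = 2047
H(12) = 2 * 2047 + 1 = 4095
H(13) = 2 * 4095 + 1 = 8191
H(14) = 2 * 8191 + 1 = 16383

16383


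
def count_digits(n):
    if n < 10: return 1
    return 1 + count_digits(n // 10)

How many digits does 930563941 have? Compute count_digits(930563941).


count_digits(930563941) = 1 + count_digits(93056394)
count_digits(93056394) = 1 + count_digits(9305639)
count_digits(9305639) = 1 + count_digits(930563)
count_digits(930563) = 1 + count_digits(93056)
count_digits(93056) = 1 + count_digits(9305)
count_digits(9305) = 1 + count_digits(930)
count_digits(930) = 1 + count_digits(93)
count_digits(93) = 1 + count_digits(9)
count_digits(9) = 1  (base case: 9 < 10)
Unwinding: 1 + 1 + 1 + 1 + 1 + 1 + 1 + 1 + 1 = 9

9


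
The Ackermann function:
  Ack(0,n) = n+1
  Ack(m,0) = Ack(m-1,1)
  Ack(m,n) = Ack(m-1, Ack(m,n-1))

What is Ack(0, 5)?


Ack(0, 5) = 6
Result: Ack(0, 5) = 6

6


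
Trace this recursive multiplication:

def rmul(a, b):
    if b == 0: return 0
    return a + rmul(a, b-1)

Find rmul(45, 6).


rmul(45, 6) = 45 + rmul(45, 5)
rmul(45, 5) = 45 + rmul(45, 4)
rmul(45, 4) = 45 + rmul(45, 3)
rmul(45, 3) = 45 + rmul(45, 2)
rmul(45, 2) = 45 + rmul(45, 1)
rmul(45, 1) = 45 + rmul(45, 0)
rmul(45, 0) = 0  (base case)
Total: 45 + 45 + 45 + 45 + 45 + 45 + 0 = 270

270


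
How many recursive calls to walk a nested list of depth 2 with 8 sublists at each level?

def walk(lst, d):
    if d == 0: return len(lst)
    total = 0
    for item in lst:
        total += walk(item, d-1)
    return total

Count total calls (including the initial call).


At depth 0 (root): 1 call
At depth 1: each of 1 parents calls walk on 8 children = 8 calls
At depth 2: each of 8 parents calls walk on 8 children = 64 calls
Total: 1 + 8 + 64 = 73

73


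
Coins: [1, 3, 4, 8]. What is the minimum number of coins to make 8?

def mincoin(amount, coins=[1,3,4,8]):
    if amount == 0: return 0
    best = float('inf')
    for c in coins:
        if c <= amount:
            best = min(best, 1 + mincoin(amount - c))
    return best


Building up with DP:
mincoin(0) = 0
mincoin(1) = min(1+mincoin(0)=1+0=1) = 1
mincoin(2) = min(1+mincoin(1)=1+1=2) = 2
mincoin(3) = min(1+mincoin(2)=1+2=3, 1+mincoin(0)=1+0=1) = 1
mincoin(4) = min(1+mincoin(3)=1+1=2, 1+mincoin(1)=1+1=2, 1+mincoin(0)=1+0=1) = 1
mincoin(5) = min(1+mincoin(4)=1+1=2, 1+mincoin(2)=1+2=3, 1+mincoin(1)=1+1=2) = 2
mincoin(6) = min(1+mincoin(5)=1+2=3, 1+mincoin(3)=1+1=2, 1+mincoin(2)=1+2=3) = 2
mincoin(7) = min(1+mincoin(6)=1+2=3, 1+mincoin(4)=1+1=2, 1+mincoin(3)=1+1=2) = 2
mincoin(8) = min(1+mincoin(7)=1+2=3, 1+mincoin(5)=1+2=3, 1+mincoin(4)=1+1=2, 1+mincoin(0)=1+0=1) = 1

1


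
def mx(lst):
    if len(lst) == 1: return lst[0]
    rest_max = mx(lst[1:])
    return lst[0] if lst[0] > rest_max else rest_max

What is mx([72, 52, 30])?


mx([72, 52, 30]): compare 72 with mx([52, 30])
mx([52, 30]): compare 52 with mx([30])
mx([30]) = 30  (base case)
Compare 52 with 30 -> 52
Compare 72 with 52 -> 72

72


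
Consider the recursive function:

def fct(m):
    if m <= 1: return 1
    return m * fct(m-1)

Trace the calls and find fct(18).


fct(18)
= 18 * fct(17)
= 18 * 17 * fct(16)
= 18 * 17 * 16 * fct(15)
= 18 * 17 * 16 * 15 * fct(14)
= 18 * 17 * 16 * 15 * 14 * fct(13)
= 18 * 17 * 16 * 15 * 14 * 13 * fct(12)
= 18 * 17 * 16 * 15 * 14 * 13 * 12 * fct(11)
= 18 * 17 * 16 * 15 * 14 * 13 * 12 * 11 * fct(10)
= 18 * 17 * 16 * 15 * 14 * 13 * 12 * 11 * 10 * fct(9)
= 18 * 17 * 16 * 15 * 14 * 13 * 12 * 11 * 10 * 9 * fct(8)
= 18 * 17 * 16 * 15 * 14 * 13 * 12 * 11 * 10 * 9 * 8 * fct(7)
= 18 * 17 * 16 * 15 * 14 * 13 * 12 * 11 * 10 * 9 * 8 * 7 * fct(6)
= 18 * 17 * 16 * 15 * 14 * 13 * 12 * 11 * 10 * 9 * 8 * 7 * 6 * fct(5)
= 18 * 17 * 16 * 15 * 14 * 13 * 12 * 11 * 10 * 9 * 8 * 7 * 6 * 5 * fct(4)
= 18 * 17 * 16 * 15 * 14 * 13 * 12 * 11 * 10 * 9 * 8 * 7 * 6 * 5 * 4 * fct(3)
= 18 * 17 * 16 * 15 * 14 * 13 * 12 * 11 * 10 * 9 * 8 * 7 * 6 * 5 * 4 * 3 * fct(2)
= 18 * 17 * 16 * 15 * 14 * 13 * 12 * 11 * 10 * 9 * 8 * 7 * 6 * 5 * 4 * 3 * 2 * fct(1)
= 18 * 17 * 16 * 15 * 14 * 13 * 12 * 11 * 10 * 9 * 8 * 7 * 6 * 5 * 4 * 3 * 2 * 1
= 6402373705728000

6402373705728000


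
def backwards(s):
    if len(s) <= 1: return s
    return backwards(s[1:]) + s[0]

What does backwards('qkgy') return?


backwards('qkgy') = backwards('kgy') + 'q'
backwards('kgy') = backwards('gy') + 'k'
backwards('gy') = backwards('y') + 'g'
backwards('y') = 'y'  (base case)
Concatenating: 'y' + 'g' + 'k' + 'q' = 'ygkq'

ygkq


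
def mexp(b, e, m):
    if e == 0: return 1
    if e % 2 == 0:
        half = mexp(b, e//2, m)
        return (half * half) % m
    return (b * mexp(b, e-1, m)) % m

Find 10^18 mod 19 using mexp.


mexp(10, 18, 19): e is even, compute mexp(10, 9, 19)
  mexp(10, 9, 19): e is odd, compute mexp(10, 8, 19)
    mexp(10, 8, 19): e is even, compute mexp(10, 4, 19)
      mexp(10, 4, 19): e is even, compute mexp(10, 2, 19)
        mexp(10, 2, 19): e is even, compute mexp(10, 1, 19)
          mexp(10, 1, 19): e is odd, compute mexp(10, 0, 19)
          mexp(10, 0, 19) = 1
          (10 * 1) % 19 = 10
        half=10, (10*10) % 19 = 5
      half=5, (5*5) % 19 = 6
    half=6, (6*6) % 19 = 17
  (10 * 17) % 19 = 18
half=18, (18*18) % 19 = 1

1


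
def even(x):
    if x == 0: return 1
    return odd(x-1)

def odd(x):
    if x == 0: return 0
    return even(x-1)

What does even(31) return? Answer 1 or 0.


even(31) = odd(30)
odd(30) = even(29)
even(29) = odd(28)
odd(28) = even(27)
even(27) = odd(26)
odd(26) = even(25)
even(25) = odd(24)
odd(24) = even(23)
even(23) = odd(22)
odd(22) = even(21)
even(21) = odd(20)
odd(20) = even(19)
even(19) = odd(18)
odd(18) = even(17)
even(17) = odd(16)
odd(16) = even(15)
even(15) = odd(14)
odd(14) = even(13)
even(13) = odd(12)
odd(12) = even(11)
even(11) = odd(10)
odd(10) = even(9)
even(9) = odd(8)
odd(8) = even(7)
even(7) = odd(6)
odd(6) = even(5)
even(5) = odd(4)
odd(4) = even(3)
even(3) = odd(2)
odd(2) = even(1)
even(1) = odd(0)
odd(0) = 0  (base case)
Result: 0

0


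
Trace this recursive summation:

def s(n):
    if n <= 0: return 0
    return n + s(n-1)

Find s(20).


s(20)
= 20 + 19 + 18 + 17 + 16 + 15 + 14 + 13 + 12 + 11 + 10 + 9 + 8 + 7 + 6 + 5 + 4 + 3 + 2 + 1 + s(0)
= 20 + 19 + 18 + 17 + 16 + 15 + 14 + 13 + 12 + 11 + 10 + 9 + 8 + 7 + 6 + 5 + 4 + 3 + 2 + 1 + 0
= 210

210
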